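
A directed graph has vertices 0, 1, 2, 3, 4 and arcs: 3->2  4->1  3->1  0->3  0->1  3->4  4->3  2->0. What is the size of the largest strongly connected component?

4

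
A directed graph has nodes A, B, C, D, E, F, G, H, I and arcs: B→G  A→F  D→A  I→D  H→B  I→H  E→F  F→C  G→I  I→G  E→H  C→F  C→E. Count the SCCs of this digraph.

1

{A, B, C, D, E, F, G, H, I} are all mutually reachable — one SCC of size 9.
That gives 1 strongly connected component.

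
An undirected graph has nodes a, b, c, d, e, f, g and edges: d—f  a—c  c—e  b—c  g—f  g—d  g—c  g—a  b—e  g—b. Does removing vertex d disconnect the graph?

Deleting d leaves 1 component (was 1) (its neighbors f, g remain connected to each other), so d is not a cut vertex.

No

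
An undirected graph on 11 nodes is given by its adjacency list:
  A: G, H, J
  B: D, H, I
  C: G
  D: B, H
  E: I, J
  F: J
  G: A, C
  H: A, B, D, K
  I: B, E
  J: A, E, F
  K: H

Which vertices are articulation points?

Removing A increases the component count from 1 to 2, so A is a cut vertex.
Removing G increases the component count from 1 to 2, so G is a cut vertex.
Removing H increases the component count from 1 to 2, so H is a cut vertex.
Likewise J is a cut vertex.
By contrast removing K leaves 1 component; it is not a cut vertex. No other vertex is a cut vertex either.

A, G, H, J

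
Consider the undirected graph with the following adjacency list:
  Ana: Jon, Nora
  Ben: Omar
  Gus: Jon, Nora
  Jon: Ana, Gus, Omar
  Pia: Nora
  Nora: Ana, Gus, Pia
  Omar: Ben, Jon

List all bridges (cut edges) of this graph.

Ben-Omar, Jon-Omar, Nora-Pia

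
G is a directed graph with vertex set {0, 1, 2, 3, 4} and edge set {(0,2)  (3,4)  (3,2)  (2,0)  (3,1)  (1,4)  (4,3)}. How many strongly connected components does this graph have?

2

{1, 3, 4} are all mutually reachable — one SCC of size 3.
{0, 2} are all mutually reachable — one SCC of size 2.
That gives 2 strongly connected components.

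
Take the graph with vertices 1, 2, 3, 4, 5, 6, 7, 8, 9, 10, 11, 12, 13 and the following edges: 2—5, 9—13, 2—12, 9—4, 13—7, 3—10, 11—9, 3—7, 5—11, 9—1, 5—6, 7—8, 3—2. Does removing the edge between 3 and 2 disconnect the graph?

No

After removing 3—2, the path 3-7-13-9-11-5-2 still connects them, so the edge is not a bridge.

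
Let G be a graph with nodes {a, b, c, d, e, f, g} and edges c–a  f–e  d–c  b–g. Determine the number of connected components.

Starting from e we can reach e, f. That is one component of size 2.
Starting from b we can reach b, g. That is one component of size 2.
Starting from a we can reach a, c, d. That is one component of size 3.
Total: 3 components.

3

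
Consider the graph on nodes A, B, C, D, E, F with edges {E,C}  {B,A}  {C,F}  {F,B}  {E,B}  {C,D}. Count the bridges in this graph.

2

The edges on the cycle E-C-F-B-E are not bridges since each lies on that cycle.
But removing B–A disconnects B from A; removing C–D disconnects C from D — these are bridges.
That makes 2 bridges.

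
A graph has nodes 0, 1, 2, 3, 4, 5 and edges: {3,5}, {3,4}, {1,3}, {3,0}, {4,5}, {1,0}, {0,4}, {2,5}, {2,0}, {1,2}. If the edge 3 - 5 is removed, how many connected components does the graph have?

3 and 5 are still connected via 3-4-5, so the component count stays at 1.

1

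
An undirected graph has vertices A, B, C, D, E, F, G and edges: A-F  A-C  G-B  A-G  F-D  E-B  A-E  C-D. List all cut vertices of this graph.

Removing A increases the component count from 1 to 2, so A is a cut vertex.
By contrast removing B leaves 1 component; it is not a cut vertex. No other vertex is a cut vertex either.

A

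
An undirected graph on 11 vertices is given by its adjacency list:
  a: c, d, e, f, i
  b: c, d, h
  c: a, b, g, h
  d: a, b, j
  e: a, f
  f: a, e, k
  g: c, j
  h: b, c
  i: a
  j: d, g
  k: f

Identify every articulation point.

Removing a increases the component count from 1 to 3, so a is a cut vertex.
Removing f increases the component count from 1 to 2, so f is a cut vertex.
By contrast removing d leaves 1 component; it is not a cut vertex. No other vertex is a cut vertex either.

a, f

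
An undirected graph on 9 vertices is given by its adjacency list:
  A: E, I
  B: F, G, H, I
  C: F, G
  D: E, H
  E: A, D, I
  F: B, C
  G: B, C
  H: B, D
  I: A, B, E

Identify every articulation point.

B

Removing B increases the component count from 1 to 2, so B is a cut vertex.
By contrast removing G leaves 1 component; it is not a cut vertex. No other vertex is a cut vertex either.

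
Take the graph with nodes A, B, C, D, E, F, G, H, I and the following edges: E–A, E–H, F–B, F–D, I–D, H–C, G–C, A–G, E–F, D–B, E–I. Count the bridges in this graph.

The edges on the cycle E-A-G-C-H-E are not bridges since each lies on that cycle.
Every edge lies on some cycle, so there are no bridges.

0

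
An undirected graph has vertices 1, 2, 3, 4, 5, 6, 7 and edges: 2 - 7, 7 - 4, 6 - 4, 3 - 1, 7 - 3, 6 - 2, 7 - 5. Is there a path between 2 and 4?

From 2 we can reach 1, 2, 3, 4, 5, 6, 7, which includes 4.

Yes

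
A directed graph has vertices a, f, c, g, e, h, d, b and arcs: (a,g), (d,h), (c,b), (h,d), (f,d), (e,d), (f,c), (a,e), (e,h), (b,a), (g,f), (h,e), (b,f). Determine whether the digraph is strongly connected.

No

There is no directed path from d to b, so the graph is not strongly connected.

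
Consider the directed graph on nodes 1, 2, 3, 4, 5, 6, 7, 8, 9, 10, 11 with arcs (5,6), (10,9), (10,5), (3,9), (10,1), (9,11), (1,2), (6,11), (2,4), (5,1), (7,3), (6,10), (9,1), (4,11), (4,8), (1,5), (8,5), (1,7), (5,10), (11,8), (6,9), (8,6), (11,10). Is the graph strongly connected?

From 3 we can reach every vertex (1, 2, 3, 4, 5, 6, 7, 8, 9, 10, 11), and every vertex can reach 3 (1, 2, 3, 4, 5, 6, 7, 8, 9, 10, 11). So the whole graph is one strongly connected component.

Yes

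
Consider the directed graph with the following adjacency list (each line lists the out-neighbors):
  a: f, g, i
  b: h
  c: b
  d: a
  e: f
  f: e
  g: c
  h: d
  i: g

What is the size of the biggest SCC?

{a, b, c, d, g, h, i} are all mutually reachable — one SCC of size 7.
{e, f} are all mutually reachable — one SCC of size 2.
The largest has 7 vertices.

7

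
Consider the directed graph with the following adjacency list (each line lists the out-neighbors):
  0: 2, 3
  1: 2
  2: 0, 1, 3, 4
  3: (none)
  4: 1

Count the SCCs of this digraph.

{0, 1, 2, 4} are all mutually reachable — one SCC of size 4.
{3} is an SCC by itself.
That gives 2 strongly connected components.

2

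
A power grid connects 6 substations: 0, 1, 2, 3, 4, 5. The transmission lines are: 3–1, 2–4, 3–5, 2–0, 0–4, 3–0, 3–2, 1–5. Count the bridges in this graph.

0

The edges on the cycle 3-1-5-3 are not bridges since each lies on that cycle.
Every edge lies on some cycle, so there are no bridges.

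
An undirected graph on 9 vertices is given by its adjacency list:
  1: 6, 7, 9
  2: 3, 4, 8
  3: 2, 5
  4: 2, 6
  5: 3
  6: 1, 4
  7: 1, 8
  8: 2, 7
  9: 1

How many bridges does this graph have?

3

The edges on the cycle 8-2-4-6-1-7-8 are not bridges since each lies on that cycle.
But removing 2-3 disconnects 2 from 3; removing 3-5 disconnects 3 from 5; removing 9-1 disconnects 9 from 1 — these are bridges.
That makes 3 bridges.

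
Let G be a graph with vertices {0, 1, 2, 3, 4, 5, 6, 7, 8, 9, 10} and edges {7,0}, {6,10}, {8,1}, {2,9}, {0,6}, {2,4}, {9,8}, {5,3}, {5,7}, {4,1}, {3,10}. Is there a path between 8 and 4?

From 8 we can reach 1, 2, 4, 8, 9, which includes 4.

Yes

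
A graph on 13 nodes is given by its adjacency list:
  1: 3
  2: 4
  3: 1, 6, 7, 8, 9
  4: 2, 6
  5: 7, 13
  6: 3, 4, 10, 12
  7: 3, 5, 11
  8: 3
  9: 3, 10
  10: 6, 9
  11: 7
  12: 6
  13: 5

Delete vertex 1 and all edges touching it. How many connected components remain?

1

With 1 gone, the remaining components are: {2, 3, 4, 5, 6, 7, 8, 9, 10, 11, 12, 13}.
That is 1 component.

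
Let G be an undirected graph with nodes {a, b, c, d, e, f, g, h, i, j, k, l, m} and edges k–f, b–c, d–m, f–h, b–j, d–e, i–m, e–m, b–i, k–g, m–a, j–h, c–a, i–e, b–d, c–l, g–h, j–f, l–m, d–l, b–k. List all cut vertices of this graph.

b

Removing b increases the component count from 1 to 2, so b is a cut vertex.
By contrast removing d leaves 1 component; it is not a cut vertex. No other vertex is a cut vertex either.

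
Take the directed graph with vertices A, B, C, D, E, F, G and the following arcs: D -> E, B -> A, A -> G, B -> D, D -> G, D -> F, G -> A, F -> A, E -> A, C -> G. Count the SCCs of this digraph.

6

{A, G} are all mutually reachable — one SCC of size 2.
{D} is an SCC by itself.
{B} is an SCC by itself.
{E} is an SCC by itself.
{C} is an SCC by itself.
(and 1 more singleton SCC)
That gives 6 strongly connected components.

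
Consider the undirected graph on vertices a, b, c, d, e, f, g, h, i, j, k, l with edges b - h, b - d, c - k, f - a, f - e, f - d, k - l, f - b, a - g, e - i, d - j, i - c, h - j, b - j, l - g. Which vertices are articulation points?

f

Removing f increases the component count from 1 to 2, so f is a cut vertex.
By contrast removing d leaves 1 component; it is not a cut vertex. No other vertex is a cut vertex either.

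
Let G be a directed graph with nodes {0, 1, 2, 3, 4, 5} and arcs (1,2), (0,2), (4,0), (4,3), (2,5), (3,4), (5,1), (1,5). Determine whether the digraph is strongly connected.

There is no directed path from 1 to 4, so the graph is not strongly connected.

No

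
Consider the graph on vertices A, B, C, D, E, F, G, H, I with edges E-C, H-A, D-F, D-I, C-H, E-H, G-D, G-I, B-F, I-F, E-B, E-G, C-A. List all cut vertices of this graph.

Removing E increases the component count from 1 to 2, so E is a cut vertex.
By contrast removing G leaves 1 component; it is not a cut vertex. No other vertex is a cut vertex either.

E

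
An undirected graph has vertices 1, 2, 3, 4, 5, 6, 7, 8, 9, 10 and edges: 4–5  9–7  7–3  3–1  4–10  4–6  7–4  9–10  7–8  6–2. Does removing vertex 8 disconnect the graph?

Deleting 8 leaves 1 component (was 1), so 8 is not a cut vertex.

No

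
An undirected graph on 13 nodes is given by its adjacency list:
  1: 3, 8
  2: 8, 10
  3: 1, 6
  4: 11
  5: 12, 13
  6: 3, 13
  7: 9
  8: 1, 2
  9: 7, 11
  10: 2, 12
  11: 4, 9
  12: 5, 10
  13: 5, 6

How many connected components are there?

Starting from 4 we can reach 4, 7, 9, 11. That is one component of size 4.
Starting from 1 we can reach 1, 2, 3, 5, 6, 8, 10, 12, 13. That is one component of size 9.
Total: 2 components.

2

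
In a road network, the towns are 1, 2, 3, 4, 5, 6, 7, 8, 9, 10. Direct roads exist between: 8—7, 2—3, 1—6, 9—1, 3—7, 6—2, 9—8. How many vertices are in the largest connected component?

7

4 is isolated — a component by itself.
5 is isolated — a component by itself.
10 is isolated — a component by itself.
Starting from 1 we can reach 1, 2, 3, 6, 7, 8, 9. That is one component of size 7.
The largest has 7 vertices.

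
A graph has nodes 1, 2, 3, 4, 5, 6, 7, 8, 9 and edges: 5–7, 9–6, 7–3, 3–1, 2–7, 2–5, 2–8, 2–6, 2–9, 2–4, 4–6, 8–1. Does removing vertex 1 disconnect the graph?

No

Deleting 1 leaves 1 component (was 1) (its neighbors 3, 8 remain connected to each other), so 1 is not a cut vertex.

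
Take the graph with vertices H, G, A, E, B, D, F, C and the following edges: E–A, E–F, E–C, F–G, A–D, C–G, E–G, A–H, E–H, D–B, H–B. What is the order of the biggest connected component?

Starting from A we can reach A, B, C, D, E, F, G, H. That is one component of size 8.
The largest has 8 vertices.

8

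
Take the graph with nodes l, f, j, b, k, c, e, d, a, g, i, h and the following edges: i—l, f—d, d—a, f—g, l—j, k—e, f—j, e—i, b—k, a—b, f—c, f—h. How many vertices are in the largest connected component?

12

Starting from a we can reach a, b, c, d, e, f, g, h, i, j, k, l. That is one component of size 12.
The largest has 12 vertices.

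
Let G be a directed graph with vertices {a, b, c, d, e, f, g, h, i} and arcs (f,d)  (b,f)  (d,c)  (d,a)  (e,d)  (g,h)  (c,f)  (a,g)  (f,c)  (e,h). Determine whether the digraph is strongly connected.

No

There is no directed path from a to e, so the graph is not strongly connected.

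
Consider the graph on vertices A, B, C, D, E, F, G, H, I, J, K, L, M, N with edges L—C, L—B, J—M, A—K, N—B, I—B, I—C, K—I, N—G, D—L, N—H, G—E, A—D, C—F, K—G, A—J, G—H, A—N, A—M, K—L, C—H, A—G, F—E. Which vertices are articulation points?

A

Removing A increases the component count from 1 to 2, so A is a cut vertex.
By contrast removing D leaves 1 component; it is not a cut vertex. No other vertex is a cut vertex either.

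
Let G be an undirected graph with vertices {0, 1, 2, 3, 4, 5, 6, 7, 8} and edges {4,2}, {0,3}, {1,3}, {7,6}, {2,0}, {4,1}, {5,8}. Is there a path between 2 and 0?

From 2 we can reach 0, 1, 2, 3, 4, which includes 0.

Yes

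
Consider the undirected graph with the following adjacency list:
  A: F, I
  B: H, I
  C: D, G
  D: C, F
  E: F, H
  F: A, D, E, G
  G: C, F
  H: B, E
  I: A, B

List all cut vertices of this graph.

F

Removing F increases the component count from 1 to 2, so F is a cut vertex.
By contrast removing E leaves 1 component; it is not a cut vertex. No other vertex is a cut vertex either.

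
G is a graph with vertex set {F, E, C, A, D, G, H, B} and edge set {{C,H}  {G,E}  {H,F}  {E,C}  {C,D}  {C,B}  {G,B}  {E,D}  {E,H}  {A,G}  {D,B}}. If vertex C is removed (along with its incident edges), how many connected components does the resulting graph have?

1

With C gone, the remaining components are: {A, B, D, E, F, G, H}.
That is 1 component.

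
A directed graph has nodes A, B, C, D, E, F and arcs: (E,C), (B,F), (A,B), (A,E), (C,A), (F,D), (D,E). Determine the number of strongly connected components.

{A, B, C, D, E, F} are all mutually reachable — one SCC of size 6.
That gives 1 strongly connected component.

1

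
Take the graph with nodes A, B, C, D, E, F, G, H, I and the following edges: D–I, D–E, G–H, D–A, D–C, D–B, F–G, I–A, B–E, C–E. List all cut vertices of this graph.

Removing D increases the component count from 2 to 3, so D is a cut vertex.
Removing G increases the component count from 2 to 3, so G is a cut vertex.
By contrast removing H leaves 2 components; it is not a cut vertex. No other vertex is a cut vertex either.

D, G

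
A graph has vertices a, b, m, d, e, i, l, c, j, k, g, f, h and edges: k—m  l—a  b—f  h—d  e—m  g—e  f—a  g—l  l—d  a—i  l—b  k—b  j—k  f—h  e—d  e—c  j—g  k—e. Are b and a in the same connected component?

Yes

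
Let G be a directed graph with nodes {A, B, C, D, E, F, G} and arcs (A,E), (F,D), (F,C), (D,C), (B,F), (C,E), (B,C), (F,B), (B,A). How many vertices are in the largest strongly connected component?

{B, F} are all mutually reachable — one SCC of size 2.
{G} is an SCC by itself.
{E} is an SCC by itself.
{A} is an SCC by itself.
{D} is an SCC by itself.
(and 1 more singleton SCC)
The largest has 2 vertices.

2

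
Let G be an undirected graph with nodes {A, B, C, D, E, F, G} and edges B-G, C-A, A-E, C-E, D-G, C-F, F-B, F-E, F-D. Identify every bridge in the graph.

The edges on the cycle F-B-G-D-F are not bridges since each lies on that cycle.
Every edge lies on some cycle, so there are no bridges.

none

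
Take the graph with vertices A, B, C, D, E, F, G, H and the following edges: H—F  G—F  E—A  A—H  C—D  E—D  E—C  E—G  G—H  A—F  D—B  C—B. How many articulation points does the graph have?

1

Removing E increases the component count from 1 to 2, so E is a cut vertex.
By contrast removing A leaves 1 component; it is not a cut vertex. No other vertex is a cut vertex either.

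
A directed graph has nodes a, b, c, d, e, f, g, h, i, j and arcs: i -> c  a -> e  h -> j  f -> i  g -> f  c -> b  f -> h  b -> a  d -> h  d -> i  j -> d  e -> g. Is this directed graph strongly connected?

From j we can reach every vertex (a, b, c, d, e, f, g, h, i, j), and every vertex can reach j (a, b, c, d, e, f, g, h, i, j). So the whole graph is one strongly connected component.

Yes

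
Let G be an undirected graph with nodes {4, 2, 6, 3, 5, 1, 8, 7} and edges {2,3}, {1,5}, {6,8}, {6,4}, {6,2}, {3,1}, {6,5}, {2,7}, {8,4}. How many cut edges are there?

1

The edges on the cycle 6-8-4-6 are not bridges since each lies on that cycle.
But removing 2—7 disconnects 2 from 7 — this is a bridge.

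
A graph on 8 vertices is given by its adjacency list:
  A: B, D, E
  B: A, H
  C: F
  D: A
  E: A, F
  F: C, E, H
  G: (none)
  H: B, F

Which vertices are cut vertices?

A, F

Removing A increases the component count from 2 to 3, so A is a cut vertex.
Removing F increases the component count from 2 to 3, so F is a cut vertex.
By contrast removing E leaves 2 components; it is not a cut vertex. No other vertex is a cut vertex either.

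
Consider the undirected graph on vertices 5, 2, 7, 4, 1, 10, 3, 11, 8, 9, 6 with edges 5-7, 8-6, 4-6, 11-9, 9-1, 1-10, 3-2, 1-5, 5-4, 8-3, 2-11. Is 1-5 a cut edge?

No

After removing 1-5, the path 1-9-11-2-3-8-6-4-5 still connects them, so the edge is not a bridge.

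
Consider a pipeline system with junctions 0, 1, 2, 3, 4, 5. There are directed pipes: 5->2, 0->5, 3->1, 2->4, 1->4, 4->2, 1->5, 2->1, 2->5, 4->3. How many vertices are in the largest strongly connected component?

5

{1, 2, 3, 4, 5} are all mutually reachable — one SCC of size 5.
{0} is an SCC by itself.
The largest has 5 vertices.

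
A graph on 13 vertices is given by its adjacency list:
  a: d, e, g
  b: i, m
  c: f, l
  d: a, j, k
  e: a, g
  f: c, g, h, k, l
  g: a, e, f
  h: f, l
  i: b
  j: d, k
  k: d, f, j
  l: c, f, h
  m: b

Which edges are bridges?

b-i, b-m

The edges on the cycle f-c-l-f are not bridges since each lies on that cycle.
But removing m-b disconnects m from b; removing b-i disconnects b from i — these are bridges.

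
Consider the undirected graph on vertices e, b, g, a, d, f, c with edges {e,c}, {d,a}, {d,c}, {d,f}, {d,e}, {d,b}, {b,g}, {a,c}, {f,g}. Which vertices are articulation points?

Removing d increases the component count from 1 to 2, so d is a cut vertex.
By contrast removing c leaves 1 component; it is not a cut vertex. No other vertex is a cut vertex either.

d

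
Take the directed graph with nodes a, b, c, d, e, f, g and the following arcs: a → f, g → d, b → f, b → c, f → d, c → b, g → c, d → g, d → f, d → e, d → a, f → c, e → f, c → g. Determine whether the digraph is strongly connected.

Yes

From e we can reach every vertex (a, b, c, d, e, f, g), and every vertex can reach e (a, b, c, d, e, f, g). So the whole graph is one strongly connected component.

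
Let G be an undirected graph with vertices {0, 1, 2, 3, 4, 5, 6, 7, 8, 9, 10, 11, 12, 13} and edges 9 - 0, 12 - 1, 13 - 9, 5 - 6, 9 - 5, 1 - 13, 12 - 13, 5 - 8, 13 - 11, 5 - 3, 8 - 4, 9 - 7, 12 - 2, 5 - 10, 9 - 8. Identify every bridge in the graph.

0-9, 10-5, 11-13, 12-2, 13-9, 3-5, 4-8, 5-6, 7-9

The edges on the cycle 12-1-13-12 are not bridges since each lies on that cycle.
But removing 8 - 4 disconnects 8 from 4; removing 13 - 11 disconnects 13 from 11; removing 5 - 6 disconnects 5 from 6; removing 5 - 10 disconnects 5 from 10 — these are bridges.
In total 9 edges are bridges.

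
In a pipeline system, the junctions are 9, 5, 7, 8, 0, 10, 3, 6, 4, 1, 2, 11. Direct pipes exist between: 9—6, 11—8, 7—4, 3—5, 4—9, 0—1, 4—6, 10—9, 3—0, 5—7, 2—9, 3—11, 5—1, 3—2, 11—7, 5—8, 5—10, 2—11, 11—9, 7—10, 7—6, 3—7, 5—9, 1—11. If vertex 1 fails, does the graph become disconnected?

Deleting 1 leaves 1 component (was 1) (its neighbors 0, 5, 11 remain connected to each other), so 1 is not a cut vertex.

No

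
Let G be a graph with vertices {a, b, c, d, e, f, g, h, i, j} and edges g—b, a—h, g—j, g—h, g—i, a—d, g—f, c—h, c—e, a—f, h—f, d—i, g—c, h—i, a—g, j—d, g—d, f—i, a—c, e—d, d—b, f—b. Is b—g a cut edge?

No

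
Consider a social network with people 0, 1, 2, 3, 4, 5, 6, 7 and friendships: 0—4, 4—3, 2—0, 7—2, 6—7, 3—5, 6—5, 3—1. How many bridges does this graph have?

The edges on the cycle 6-7-2-0-4-3-5-6 are not bridges since each lies on that cycle.
But removing 3—1 disconnects 3 from 1 — this is a bridge.

1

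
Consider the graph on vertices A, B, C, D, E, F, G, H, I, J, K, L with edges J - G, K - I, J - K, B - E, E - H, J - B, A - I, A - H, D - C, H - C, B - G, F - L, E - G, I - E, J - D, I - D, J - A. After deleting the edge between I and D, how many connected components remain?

I and D are still connected via I-K-J-D, so the component count stays at 2.

2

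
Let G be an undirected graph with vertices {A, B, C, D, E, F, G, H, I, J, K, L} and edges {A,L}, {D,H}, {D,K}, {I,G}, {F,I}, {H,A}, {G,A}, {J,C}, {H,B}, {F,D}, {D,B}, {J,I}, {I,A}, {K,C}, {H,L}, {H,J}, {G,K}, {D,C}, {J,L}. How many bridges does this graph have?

0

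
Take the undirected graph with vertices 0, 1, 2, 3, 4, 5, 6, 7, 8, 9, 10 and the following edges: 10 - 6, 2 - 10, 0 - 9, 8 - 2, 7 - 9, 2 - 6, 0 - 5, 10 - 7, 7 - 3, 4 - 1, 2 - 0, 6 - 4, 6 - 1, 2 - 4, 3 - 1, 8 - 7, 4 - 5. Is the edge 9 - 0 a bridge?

No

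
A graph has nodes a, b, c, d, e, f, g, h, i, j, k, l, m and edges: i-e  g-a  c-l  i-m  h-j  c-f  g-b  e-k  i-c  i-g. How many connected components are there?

d is isolated — a component by itself.
Starting from h we can reach h, j. That is one component of size 2.
Starting from a we can reach a, b, c, e, f, g, i, k, l, m. That is one component of size 10.
Total: 3 components.

3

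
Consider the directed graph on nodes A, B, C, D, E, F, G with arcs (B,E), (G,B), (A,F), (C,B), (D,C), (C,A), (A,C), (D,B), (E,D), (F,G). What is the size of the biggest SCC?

{A, B, C, D, E, F, G} are all mutually reachable — one SCC of size 7.
The largest has 7 vertices.

7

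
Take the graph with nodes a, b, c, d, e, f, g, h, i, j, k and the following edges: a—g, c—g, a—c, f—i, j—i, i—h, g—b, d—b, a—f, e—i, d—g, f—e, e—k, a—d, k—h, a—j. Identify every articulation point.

Removing a increases the component count from 1 to 2, so a is a cut vertex.
By contrast removing i leaves 1 component; it is not a cut vertex. No other vertex is a cut vertex either.

a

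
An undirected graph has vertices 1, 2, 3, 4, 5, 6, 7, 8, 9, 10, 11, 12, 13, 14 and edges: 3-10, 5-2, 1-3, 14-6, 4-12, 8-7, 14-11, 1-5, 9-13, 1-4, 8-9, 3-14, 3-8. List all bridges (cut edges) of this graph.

removing 12-4 disconnects 12 from 4; removing 14-11 disconnects 14 from 11; removing 7-8 disconnects 7 from 8; removing 8-9 disconnects 8 from 9 — these are bridges.
In total 13 edges are bridges.

1-3, 1-4, 1-5, 10-3, 11-14, 12-4, 13-9, 14-3, 14-6, 2-5, 3-8, 7-8, 8-9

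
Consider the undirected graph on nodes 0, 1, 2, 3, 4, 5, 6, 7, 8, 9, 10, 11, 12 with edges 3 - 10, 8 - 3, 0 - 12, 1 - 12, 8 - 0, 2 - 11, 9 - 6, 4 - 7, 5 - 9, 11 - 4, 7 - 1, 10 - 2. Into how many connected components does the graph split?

Starting from 5 we can reach 5, 6, 9. That is one component of size 3.
Starting from 0 we can reach 0, 1, 2, 3, 4, 7, 8, 10, 11, 12. That is one component of size 10.
Total: 2 components.

2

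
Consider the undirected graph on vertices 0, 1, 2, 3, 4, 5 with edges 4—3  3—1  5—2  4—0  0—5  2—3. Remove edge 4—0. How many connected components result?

1

4 and 0 are still connected via 4-3-2-5-0, so the component count stays at 1.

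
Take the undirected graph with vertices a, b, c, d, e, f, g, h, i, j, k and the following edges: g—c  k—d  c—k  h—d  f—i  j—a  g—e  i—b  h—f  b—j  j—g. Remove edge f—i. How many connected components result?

f and i are still connected via f-h-d-k-c-g-j-b-i, so the component count stays at 1.

1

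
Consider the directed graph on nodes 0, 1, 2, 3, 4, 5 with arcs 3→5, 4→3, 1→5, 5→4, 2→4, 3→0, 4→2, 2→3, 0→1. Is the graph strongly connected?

Yes

From 5 we can reach every vertex (0, 1, 2, 3, 4, 5), and every vertex can reach 5 (0, 1, 2, 3, 4, 5). So the whole graph is one strongly connected component.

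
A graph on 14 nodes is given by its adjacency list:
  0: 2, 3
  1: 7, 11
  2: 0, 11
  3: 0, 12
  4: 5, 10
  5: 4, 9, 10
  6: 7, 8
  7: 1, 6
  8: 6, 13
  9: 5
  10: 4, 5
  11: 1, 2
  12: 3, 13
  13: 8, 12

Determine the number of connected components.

Starting from 4 we can reach 4, 5, 9, 10. That is one component of size 4.
Starting from 0 we can reach 0, 1, 2, 3, 6, 7, 8, 11, 12, 13. That is one component of size 10.
Total: 2 components.

2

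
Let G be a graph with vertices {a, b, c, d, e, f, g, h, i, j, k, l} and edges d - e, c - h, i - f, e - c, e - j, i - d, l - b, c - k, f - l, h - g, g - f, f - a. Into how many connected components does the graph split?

1

Starting from a we can reach a, b, c, d, e, f, g, h, i, j, k, l. That is one component of size 12.
Total: 1 component.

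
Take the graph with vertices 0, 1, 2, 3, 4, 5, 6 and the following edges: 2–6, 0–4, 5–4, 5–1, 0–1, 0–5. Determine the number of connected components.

3

3 is isolated — a component by itself.
Starting from 2 we can reach 2, 6. That is one component of size 2.
Starting from 0 we can reach 0, 1, 4, 5. That is one component of size 4.
Total: 3 components.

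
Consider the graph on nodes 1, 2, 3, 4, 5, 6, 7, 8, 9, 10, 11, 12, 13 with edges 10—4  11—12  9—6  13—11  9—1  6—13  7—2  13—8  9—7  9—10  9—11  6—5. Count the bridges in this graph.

8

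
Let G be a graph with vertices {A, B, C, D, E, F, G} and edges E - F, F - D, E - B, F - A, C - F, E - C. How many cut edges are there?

3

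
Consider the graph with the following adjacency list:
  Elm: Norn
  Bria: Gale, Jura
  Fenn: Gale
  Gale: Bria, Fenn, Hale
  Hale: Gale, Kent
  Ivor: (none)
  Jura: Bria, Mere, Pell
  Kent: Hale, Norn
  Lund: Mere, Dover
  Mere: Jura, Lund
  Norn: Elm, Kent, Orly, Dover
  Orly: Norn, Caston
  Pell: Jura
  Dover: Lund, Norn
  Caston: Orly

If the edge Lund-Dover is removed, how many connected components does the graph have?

Lund and Dover are still connected via Lund-Mere-Jura-Bria-Gale-Hale-Kent-Norn-Dover, so the component count stays at 2.

2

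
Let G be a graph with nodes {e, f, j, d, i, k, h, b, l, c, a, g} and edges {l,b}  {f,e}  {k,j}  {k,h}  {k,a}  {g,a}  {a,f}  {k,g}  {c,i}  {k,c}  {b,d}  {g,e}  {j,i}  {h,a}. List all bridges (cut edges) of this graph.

b-d, b-l

The edges on the cycle k-c-i-j-k are not bridges since each lies on that cycle.
But removing b–d disconnects b from d; removing l–b disconnects l from b — these are bridges.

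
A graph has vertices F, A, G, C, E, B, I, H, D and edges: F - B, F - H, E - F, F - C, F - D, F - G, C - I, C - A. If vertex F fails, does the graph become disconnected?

Yes

Deleting F raises the number of components from 1 to 6, so F is a cut vertex.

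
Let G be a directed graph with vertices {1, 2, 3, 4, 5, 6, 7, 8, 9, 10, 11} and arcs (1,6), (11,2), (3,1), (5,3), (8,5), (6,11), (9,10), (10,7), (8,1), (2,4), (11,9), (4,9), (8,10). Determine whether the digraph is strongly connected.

There is no directed path from 4 to 6, so the graph is not strongly connected.

No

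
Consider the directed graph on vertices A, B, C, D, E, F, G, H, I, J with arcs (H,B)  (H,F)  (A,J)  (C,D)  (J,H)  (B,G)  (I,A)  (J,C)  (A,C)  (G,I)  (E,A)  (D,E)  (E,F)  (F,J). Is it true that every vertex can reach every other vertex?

From G we can reach every vertex (A, B, C, D, E, F, G, H, I, J), and every vertex can reach G (A, B, C, D, E, F, G, H, I, J). So the whole graph is one strongly connected component.

Yes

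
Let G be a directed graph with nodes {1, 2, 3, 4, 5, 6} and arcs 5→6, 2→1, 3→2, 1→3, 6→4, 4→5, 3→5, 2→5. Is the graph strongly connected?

No

There is no directed path from 4 to 1, so the graph is not strongly connected.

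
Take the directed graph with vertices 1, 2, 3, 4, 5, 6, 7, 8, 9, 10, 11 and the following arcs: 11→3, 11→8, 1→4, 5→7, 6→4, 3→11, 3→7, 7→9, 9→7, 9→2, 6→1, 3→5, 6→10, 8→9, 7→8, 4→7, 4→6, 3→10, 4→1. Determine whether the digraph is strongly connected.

No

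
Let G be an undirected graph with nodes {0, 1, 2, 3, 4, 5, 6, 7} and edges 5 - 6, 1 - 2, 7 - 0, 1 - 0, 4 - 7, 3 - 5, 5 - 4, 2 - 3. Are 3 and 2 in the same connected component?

Yes

From 3 we can reach 0, 1, 2, 3, 4, 5, 6, 7, which includes 2.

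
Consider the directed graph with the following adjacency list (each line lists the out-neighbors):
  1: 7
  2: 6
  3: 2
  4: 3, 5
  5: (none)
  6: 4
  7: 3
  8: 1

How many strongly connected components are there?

5

{2, 3, 4, 6} are all mutually reachable — one SCC of size 4.
{8} is an SCC by itself.
{5} is an SCC by itself.
{1} is an SCC by itself.
{7} is an SCC by itself.
That gives 5 strongly connected components.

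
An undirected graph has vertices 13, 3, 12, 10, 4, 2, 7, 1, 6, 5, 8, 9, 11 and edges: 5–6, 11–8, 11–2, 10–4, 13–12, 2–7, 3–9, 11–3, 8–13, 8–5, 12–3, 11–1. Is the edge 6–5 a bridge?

Removing 6–5 leaves no path between 6 and 5: the component count goes from 2 to 3. So it is a bridge.

Yes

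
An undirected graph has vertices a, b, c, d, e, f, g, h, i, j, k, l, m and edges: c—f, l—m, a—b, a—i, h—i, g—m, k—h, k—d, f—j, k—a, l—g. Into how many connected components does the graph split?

4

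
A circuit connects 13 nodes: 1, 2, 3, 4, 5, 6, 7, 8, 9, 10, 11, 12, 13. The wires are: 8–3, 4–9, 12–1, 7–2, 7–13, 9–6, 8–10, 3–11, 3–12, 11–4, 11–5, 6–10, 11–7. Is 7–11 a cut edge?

Removing 7–11 leaves no path between 7 and 11: the component count goes from 1 to 2. So it is a bridge.

Yes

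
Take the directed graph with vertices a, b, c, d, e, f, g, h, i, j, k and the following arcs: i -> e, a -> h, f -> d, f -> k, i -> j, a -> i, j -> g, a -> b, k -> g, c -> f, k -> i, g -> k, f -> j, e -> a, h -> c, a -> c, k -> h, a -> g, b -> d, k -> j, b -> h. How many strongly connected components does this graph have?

{a, b, c, e, f, g, h, i, j, k} are all mutually reachable — one SCC of size 10.
{d} is an SCC by itself.
That gives 2 strongly connected components.

2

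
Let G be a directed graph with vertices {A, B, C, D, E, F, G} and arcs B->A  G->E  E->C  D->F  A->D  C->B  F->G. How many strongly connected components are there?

1

{A, B, C, D, E, F, G} are all mutually reachable — one SCC of size 7.
That gives 1 strongly connected component.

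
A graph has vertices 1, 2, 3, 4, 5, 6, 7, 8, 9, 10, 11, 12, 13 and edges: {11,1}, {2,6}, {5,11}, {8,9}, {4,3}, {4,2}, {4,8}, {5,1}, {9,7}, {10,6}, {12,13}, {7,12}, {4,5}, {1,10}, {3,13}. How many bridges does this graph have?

0

The edges on the cycle 5-11-1-5 are not bridges since each lies on that cycle.
Every edge lies on some cycle, so there are no bridges.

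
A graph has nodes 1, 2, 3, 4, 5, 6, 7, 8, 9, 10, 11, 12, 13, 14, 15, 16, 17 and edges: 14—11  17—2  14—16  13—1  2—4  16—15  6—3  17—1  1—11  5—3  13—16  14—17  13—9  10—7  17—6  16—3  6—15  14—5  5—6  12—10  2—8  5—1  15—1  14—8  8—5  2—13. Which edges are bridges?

The edges on the cycle 14-17-2-8-5-14 are not bridges since each lies on that cycle.
But removing 12—10 disconnects 12 from 10; removing 4—2 disconnects 4 from 2; removing 9—13 disconnects 9 from 13; removing 7—10 disconnects 7 from 10 — these are bridges.

10-12, 10-7, 13-9, 2-4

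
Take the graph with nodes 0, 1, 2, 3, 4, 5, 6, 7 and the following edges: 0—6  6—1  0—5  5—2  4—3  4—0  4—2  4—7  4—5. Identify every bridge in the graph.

0-6, 1-6, 3-4, 4-7

The edges on the cycle 4-0-5-4 are not bridges since each lies on that cycle.
But removing 1—6 disconnects 1 from 6; removing 4—7 disconnects 4 from 7; removing 6—0 disconnects 6 from 0; removing 4—3 disconnects 4 from 3 — these are bridges.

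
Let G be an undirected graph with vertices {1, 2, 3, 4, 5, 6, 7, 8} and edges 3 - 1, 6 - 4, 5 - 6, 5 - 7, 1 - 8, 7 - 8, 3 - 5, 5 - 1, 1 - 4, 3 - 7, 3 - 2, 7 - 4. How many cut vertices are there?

1

Removing 3 increases the component count from 1 to 2, so 3 is a cut vertex.
By contrast removing 7 leaves 1 component; it is not a cut vertex. No other vertex is a cut vertex either.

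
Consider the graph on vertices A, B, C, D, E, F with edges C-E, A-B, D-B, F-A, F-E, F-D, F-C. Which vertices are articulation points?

Removing F increases the component count from 1 to 2, so F is a cut vertex.
By contrast removing B leaves 1 component; it is not a cut vertex. No other vertex is a cut vertex either.

F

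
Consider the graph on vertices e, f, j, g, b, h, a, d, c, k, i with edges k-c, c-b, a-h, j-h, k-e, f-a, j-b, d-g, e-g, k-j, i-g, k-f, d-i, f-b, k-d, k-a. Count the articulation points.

1

Removing k increases the component count from 1 to 2, so k is a cut vertex.
By contrast removing c leaves 1 component; it is not a cut vertex. No other vertex is a cut vertex either.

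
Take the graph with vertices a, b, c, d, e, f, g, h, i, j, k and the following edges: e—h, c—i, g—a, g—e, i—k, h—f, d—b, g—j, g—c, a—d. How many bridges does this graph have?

removing g—j disconnects g from j; removing g—c disconnects g from c; removing a—d disconnects a from d; removing h—f disconnects h from f — these are bridges.
In total 10 edges are bridges.

10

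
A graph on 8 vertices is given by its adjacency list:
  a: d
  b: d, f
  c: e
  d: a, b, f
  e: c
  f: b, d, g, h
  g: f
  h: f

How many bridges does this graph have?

4

The edges on the cycle f-b-d-f are not bridges since each lies on that cycle.
But removing e-c disconnects e from c; removing d-a disconnects d from a; removing f-h disconnects f from h; removing f-g disconnects f from g — these are bridges.
That makes 4 bridges.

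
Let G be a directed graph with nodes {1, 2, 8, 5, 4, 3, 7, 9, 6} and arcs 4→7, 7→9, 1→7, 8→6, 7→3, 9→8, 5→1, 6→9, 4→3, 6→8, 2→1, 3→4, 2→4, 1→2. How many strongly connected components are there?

4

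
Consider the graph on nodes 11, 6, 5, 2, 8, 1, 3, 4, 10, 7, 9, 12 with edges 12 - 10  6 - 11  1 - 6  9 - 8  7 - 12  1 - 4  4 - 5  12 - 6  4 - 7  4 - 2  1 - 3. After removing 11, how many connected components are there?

With 11 gone, the remaining components are: {8, 9}; {1, 2, 3, 4, 5, 6, 7, 10, 12}.
That is 2 components.

2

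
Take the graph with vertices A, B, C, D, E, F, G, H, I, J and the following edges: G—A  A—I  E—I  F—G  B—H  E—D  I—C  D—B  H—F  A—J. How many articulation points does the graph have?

2

Removing A increases the component count from 1 to 2, so A is a cut vertex.
Removing I increases the component count from 1 to 2, so I is a cut vertex.
By contrast removing B leaves 1 component; it is not a cut vertex. No other vertex is a cut vertex either.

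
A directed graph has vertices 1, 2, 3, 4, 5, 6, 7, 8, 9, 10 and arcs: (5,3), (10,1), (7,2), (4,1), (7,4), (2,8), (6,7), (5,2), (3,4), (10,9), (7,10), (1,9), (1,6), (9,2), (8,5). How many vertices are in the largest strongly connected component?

{1, 2, 3, 4, 5, 6, 7, 8, 9, 10} are all mutually reachable — one SCC of size 10.
The largest has 10 vertices.

10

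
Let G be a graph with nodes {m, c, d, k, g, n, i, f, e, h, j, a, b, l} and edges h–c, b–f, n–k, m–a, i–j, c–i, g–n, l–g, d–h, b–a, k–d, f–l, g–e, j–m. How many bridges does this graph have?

1

The edges on the cycle b-f-l-g-n-k-d-h-c-i-j-m-a-b are not bridges since each lies on that cycle.
But removing g–e disconnects g from e — this is a bridge.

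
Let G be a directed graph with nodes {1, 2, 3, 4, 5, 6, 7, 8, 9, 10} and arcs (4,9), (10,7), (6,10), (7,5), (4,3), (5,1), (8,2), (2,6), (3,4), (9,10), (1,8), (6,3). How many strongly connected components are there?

1

{1, 2, 3, 4, 5, 6, 7, 8, 9, 10} are all mutually reachable — one SCC of size 10.
That gives 1 strongly connected component.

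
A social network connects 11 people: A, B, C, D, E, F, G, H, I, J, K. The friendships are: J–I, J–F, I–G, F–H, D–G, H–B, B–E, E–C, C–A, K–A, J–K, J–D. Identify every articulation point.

J

Removing J increases the component count from 1 to 2, so J is a cut vertex.
By contrast removing G leaves 1 component; it is not a cut vertex. No other vertex is a cut vertex either.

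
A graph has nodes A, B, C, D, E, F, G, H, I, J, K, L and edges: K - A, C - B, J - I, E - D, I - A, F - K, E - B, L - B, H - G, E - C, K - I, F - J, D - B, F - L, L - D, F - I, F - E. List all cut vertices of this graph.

Removing F increases the component count from 2 to 3, so F is a cut vertex.
By contrast removing L leaves 2 components; it is not a cut vertex. No other vertex is a cut vertex either.

F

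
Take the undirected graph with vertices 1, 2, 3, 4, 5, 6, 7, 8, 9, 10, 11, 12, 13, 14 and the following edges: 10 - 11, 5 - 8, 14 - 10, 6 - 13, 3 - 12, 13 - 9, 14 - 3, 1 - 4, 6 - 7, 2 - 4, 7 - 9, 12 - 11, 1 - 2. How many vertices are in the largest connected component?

5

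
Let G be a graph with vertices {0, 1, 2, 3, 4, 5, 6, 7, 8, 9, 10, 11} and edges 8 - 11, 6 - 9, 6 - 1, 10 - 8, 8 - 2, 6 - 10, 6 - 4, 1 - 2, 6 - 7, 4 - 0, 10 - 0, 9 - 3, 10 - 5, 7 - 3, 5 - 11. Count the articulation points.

1

Removing 6 increases the component count from 1 to 2, so 6 is a cut vertex.
By contrast removing 11 leaves 1 component; it is not a cut vertex. No other vertex is a cut vertex either.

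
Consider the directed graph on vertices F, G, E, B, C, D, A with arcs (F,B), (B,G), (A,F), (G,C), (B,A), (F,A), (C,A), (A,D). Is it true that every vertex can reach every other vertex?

No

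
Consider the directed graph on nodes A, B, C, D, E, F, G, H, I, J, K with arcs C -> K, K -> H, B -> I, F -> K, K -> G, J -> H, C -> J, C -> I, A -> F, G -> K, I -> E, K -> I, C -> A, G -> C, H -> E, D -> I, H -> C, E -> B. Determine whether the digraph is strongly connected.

There is no directed path from J to D, so the graph is not strongly connected.

No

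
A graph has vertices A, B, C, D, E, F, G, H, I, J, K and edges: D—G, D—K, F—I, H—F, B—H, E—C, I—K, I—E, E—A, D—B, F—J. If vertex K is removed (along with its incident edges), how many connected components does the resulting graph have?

1

With K gone, the remaining components are: {A, B, C, D, E, F, G, H, I, J}.
That is 1 component.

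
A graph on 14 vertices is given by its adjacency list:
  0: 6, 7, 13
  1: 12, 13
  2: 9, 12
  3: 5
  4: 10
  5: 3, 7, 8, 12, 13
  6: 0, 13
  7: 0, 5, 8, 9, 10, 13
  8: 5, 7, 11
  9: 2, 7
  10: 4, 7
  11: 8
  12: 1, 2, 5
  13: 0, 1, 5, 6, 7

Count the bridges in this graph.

4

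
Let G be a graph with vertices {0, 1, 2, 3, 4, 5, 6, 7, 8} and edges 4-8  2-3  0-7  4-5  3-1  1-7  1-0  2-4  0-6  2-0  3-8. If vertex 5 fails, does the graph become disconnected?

No

Deleting 5 leaves 1 component (was 1), so 5 is not a cut vertex.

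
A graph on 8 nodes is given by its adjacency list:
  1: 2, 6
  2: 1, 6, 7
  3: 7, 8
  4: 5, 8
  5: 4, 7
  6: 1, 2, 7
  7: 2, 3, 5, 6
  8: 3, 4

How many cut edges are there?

0

The edges on the cycle 7-2-1-6-7 are not bridges since each lies on that cycle.
Every edge lies on some cycle, so there are no bridges.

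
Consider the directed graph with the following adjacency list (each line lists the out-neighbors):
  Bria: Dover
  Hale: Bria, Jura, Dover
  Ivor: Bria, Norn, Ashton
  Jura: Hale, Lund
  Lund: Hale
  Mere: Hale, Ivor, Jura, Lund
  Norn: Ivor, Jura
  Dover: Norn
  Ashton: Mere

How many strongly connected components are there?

{Bria, Hale, Ivor, Jura, Lund, Mere, Norn, Dover, Ashton} are all mutually reachable — one SCC of size 9.
That gives 1 strongly connected component.

1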